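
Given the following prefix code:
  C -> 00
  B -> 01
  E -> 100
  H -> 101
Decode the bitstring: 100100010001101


Decoding step by step:
Bits 100 -> E
Bits 100 -> E
Bits 01 -> B
Bits 00 -> C
Bits 01 -> B
Bits 101 -> H


Decoded message: EEBCBH


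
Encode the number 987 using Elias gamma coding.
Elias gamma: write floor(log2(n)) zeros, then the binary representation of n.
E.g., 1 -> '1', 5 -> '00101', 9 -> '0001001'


num_bits = floor(log2(987)) + 1 = 10
leading_zeros = num_bits - 1 = 9
binary(987) = 1111011011

Elias gamma(987) = '000000000' + '1111011011' = 0000000001111011011 (19 bits)


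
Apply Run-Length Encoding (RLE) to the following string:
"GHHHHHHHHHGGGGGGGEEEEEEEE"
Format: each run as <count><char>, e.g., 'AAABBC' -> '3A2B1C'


Scanning runs left to right:
  i=0: run of 'G' x 1 -> '1G'
  i=1: run of 'H' x 9 -> '9H'
  i=10: run of 'G' x 7 -> '7G'
  i=17: run of 'E' x 8 -> '8E'

RLE = 1G9H7G8E


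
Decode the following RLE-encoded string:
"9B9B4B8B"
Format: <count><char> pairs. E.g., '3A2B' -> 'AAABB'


Expanding each <count><char> pair:
  9B -> 'BBBBBBBBB'
  9B -> 'BBBBBBBBB'
  4B -> 'BBBB'
  8B -> 'BBBBBBBB'

Decoded = BBBBBBBBBBBBBBBBBBBBBBBBBBBBBB


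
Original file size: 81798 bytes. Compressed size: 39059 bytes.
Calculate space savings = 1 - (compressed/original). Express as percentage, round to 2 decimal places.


ratio = compressed/original = 39059/81798 = 0.477506
savings = 1 - ratio = 1 - 0.477506 = 0.522494
as a percentage: 0.522494 * 100 = 52.25%

Space savings = 1 - 39059/81798 = 52.25%


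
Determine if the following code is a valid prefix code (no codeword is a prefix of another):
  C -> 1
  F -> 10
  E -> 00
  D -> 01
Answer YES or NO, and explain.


Checking each pair (does one codeword prefix another?):
  C='1' vs F='10': prefix -- VIOLATION

NO -- this is NOT a valid prefix code. C (1) is a prefix of F (10).


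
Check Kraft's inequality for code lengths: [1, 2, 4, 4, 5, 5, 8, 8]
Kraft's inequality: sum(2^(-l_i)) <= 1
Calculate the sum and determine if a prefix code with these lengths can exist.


Sum = 2^(-1) + 2^(-2) + 2^(-4) + 2^(-4) + 2^(-5) + 2^(-5) + 2^(-8) + 2^(-8)
    = 0.5 + 0.25 + 0.0625 + 0.0625 + 0.03125 + 0.03125 + 0.00390625 + 0.00390625
    = 242/256 = 0.9453125
Since 0.9453125 <= 1, Kraft's inequality IS satisfied.
A prefix code with these lengths CAN exist.

Kraft sum = 0.9453125. Satisfied.


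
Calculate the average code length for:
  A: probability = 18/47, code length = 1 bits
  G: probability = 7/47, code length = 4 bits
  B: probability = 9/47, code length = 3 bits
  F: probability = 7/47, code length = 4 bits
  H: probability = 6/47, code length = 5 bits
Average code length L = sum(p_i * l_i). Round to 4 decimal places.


Weighted contributions p_i * l_i:
  A: (18/47) * 1 = 18/47
  G: (7/47) * 4 = 28/47
  B: (9/47) * 3 = 27/47
  F: (7/47) * 4 = 28/47
  H: (6/47) * 5 = 30/47
Sum = (18 + 28 + 27 + 28 + 30)/47 = 131/47

L = 131/47 = 2.7872 bits/symbol


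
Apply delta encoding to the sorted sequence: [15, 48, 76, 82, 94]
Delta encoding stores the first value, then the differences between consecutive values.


First value: 15
Deltas:
  48 - 15 = 33
  76 - 48 = 28
  82 - 76 = 6
  94 - 82 = 12


Delta encoded: [15, 33, 28, 6, 12]


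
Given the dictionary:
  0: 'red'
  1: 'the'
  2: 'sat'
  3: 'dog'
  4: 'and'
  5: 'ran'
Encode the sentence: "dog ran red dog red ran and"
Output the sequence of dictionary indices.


Look up each word in the dictionary:
  'dog' -> 3
  'ran' -> 5
  'red' -> 0
  'dog' -> 3
  'red' -> 0
  'ran' -> 5
  'and' -> 4

Encoded: [3, 5, 0, 3, 0, 5, 4]


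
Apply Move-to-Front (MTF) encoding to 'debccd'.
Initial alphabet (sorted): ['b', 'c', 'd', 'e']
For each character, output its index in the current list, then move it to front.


MTF encoding:
'd': index 2 in ['b', 'c', 'd', 'e'] -> ['d', 'b', 'c', 'e']
'e': index 3 in ['d', 'b', 'c', 'e'] -> ['e', 'd', 'b', 'c']
'b': index 2 in ['e', 'd', 'b', 'c'] -> ['b', 'e', 'd', 'c']
'c': index 3 in ['b', 'e', 'd', 'c'] -> ['c', 'b', 'e', 'd']
'c': index 0 in ['c', 'b', 'e', 'd'] -> ['c', 'b', 'e', 'd']
'd': index 3 in ['c', 'b', 'e', 'd'] -> ['d', 'c', 'b', 'e']


Output: [2, 3, 2, 3, 0, 3]


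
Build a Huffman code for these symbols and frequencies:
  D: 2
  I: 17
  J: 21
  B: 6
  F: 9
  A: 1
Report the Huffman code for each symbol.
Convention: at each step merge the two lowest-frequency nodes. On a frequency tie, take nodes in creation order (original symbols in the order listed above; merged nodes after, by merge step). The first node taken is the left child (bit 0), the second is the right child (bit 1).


Huffman tree construction:
Step 1: Merge A(1) + D(2) = 3
Step 2: Merge (A+D)(3) + B(6) = 9
Step 3: Merge F(9) + ((A+D)+B)(9) = 18
Step 4: Merge I(17) + (F+((A+D)+B))(18) = 35
Step 5: Merge J(21) + (I+(F+((A+D)+B)))(35) = 56
Read each symbol's code off the tree from the root (left child = 0, right child = 1).

Codes:
  D: 11101 (length 5)
  I: 10 (length 2)
  J: 0 (length 1)
  B: 1111 (length 4)
  F: 110 (length 3)
  A: 11100 (length 5)
Average code length: 121/56 = 2.1607 bits/symbol


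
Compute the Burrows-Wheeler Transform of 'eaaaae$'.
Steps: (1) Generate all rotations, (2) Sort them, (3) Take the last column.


Rotations (sorted):
  0: $eaaaae -> last char: e
  1: aaaae$e -> last char: e
  2: aaae$ea -> last char: a
  3: aae$eaa -> last char: a
  4: ae$eaaa -> last char: a
  5: e$eaaaa -> last char: a
  6: eaaaae$ -> last char: $


BWT = eeaaaa$


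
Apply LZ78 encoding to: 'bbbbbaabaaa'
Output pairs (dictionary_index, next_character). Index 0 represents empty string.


LZ78 encoding steps:
Dictionary: {0: ''}
Step 1: w='' (idx 0), next='b' -> output (0, 'b'), add 'b' as idx 1
Step 2: w='b' (idx 1), next='b' -> output (1, 'b'), add 'bb' as idx 2
Step 3: w='bb' (idx 2), next='a' -> output (2, 'a'), add 'bba' as idx 3
Step 4: w='' (idx 0), next='a' -> output (0, 'a'), add 'a' as idx 4
Step 5: w='b' (idx 1), next='a' -> output (1, 'a'), add 'ba' as idx 5
Step 6: w='a' (idx 4), next='a' -> output (4, 'a'), add 'aa' as idx 6


Encoded: [(0, 'b'), (1, 'b'), (2, 'a'), (0, 'a'), (1, 'a'), (4, 'a')]


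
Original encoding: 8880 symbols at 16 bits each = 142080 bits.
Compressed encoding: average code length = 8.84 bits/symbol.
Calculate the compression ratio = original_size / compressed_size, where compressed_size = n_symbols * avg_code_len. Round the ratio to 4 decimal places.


original_size = n_symbols * orig_bits = 8880 * 16 = 142080 bits
compressed_size = n_symbols * avg_code_len = 8880 * 8.84 = 78499.2 bits
ratio = original_size / compressed_size = 142080 / 78499.2 = 1.81

Compression ratio = 1.81


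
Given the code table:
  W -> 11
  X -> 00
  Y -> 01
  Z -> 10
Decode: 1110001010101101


Decoding:
11 -> W
10 -> Z
00 -> X
10 -> Z
10 -> Z
10 -> Z
11 -> W
01 -> Y


Result: WZXZZZWY


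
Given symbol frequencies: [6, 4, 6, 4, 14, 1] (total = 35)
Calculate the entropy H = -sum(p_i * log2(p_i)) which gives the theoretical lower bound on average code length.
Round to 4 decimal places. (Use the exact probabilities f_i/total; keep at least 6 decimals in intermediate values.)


Per-symbol terms -p_i * log2(p_i) with p_i = f_i/35:
  p = 6/35 = 0.171429: log2(p) = -2.544321, -p*log2(p) = 0.436169
  p = 4/35 = 0.114286: log2(p) = -3.129283, -p*log2(p) = 0.357632
  p = 6/35 = 0.171429: log2(p) = -2.544321, -p*log2(p) = 0.436169
  p = 4/35 = 0.114286: log2(p) = -3.129283, -p*log2(p) = 0.357632
  p = 14/35 = 0.400000: log2(p) = -1.321928, -p*log2(p) = 0.528771
  p = 1/35 = 0.028571: log2(p) = -5.129283, -p*log2(p) = 0.146551
H = 0.436169 + 0.357632 + 0.436169 + 0.357632 + 0.528771 + 0.146551 = 2.262924

H = 2.2629 bits/symbol


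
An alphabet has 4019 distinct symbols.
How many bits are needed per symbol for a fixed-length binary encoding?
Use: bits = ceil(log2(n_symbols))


log2(4019) = 11.9726
Bracket: 2^11 = 2048 < 4019 <= 2^12 = 4096
So ceil(log2(4019)) = 12

bits = ceil(log2(4019)) = ceil(11.9726) = 12 bits


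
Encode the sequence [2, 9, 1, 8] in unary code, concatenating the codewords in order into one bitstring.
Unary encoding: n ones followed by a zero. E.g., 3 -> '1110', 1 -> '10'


Encode each number as n ones followed by a terminating 0:
  2 -> 110 (3 bits)
  9 -> 1111111110 (10 bits)
  1 -> 10 (2 bits)
  8 -> 111111110 (9 bits)
Total length = 3 + 10 + 2 + 9 = 24 bits.

Unary([2, 9, 1, 8]) = 110111111111010111111110 (24 bits)


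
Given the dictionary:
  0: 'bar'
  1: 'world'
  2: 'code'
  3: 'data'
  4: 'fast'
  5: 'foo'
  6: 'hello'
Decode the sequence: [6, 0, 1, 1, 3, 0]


Look up each index in the dictionary:
  6 -> 'hello'
  0 -> 'bar'
  1 -> 'world'
  1 -> 'world'
  3 -> 'data'
  0 -> 'bar'

Decoded: "hello bar world world data bar"


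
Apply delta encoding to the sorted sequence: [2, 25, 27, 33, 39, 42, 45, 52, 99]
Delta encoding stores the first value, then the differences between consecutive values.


First value: 2
Deltas:
  25 - 2 = 23
  27 - 25 = 2
  33 - 27 = 6
  39 - 33 = 6
  42 - 39 = 3
  45 - 42 = 3
  52 - 45 = 7
  99 - 52 = 47


Delta encoded: [2, 23, 2, 6, 6, 3, 3, 7, 47]


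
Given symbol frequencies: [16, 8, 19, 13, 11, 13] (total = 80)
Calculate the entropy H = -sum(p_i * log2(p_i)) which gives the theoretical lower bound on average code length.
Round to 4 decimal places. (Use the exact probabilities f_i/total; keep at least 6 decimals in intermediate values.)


Per-symbol terms -p_i * log2(p_i) with p_i = f_i/80:
  p = 16/80 = 0.200000: log2(p) = -2.321928, -p*log2(p) = 0.464386
  p = 8/80 = 0.100000: log2(p) = -3.321928, -p*log2(p) = 0.332193
  p = 19/80 = 0.237500: log2(p) = -2.074001, -p*log2(p) = 0.492575
  p = 13/80 = 0.162500: log2(p) = -2.621488, -p*log2(p) = 0.425992
  p = 11/80 = 0.137500: log2(p) = -2.862496, -p*log2(p) = 0.393593
  p = 13/80 = 0.162500: log2(p) = -2.621488, -p*log2(p) = 0.425992
H = 0.464386 + 0.332193 + 0.492575 + 0.425992 + 0.393593 + 0.425992 = 2.534731

H = 2.5347 bits/symbol


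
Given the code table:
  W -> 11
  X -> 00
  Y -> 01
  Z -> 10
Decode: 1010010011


Decoding:
10 -> Z
10 -> Z
01 -> Y
00 -> X
11 -> W


Result: ZZYXW


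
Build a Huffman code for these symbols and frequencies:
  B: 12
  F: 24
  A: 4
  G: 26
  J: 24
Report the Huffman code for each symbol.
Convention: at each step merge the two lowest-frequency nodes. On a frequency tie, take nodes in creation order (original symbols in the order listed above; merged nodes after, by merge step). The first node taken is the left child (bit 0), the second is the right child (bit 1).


Huffman tree construction:
Step 1: Merge A(4) + B(12) = 16
Step 2: Merge (A+B)(16) + F(24) = 40
Step 3: Merge J(24) + G(26) = 50
Step 4: Merge ((A+B)+F)(40) + (J+G)(50) = 90
Read each symbol's code off the tree from the root (left child = 0, right child = 1).

Codes:
  B: 001 (length 3)
  F: 01 (length 2)
  A: 000 (length 3)
  G: 11 (length 2)
  J: 10 (length 2)
Average code length: 196/90 = 2.1778 bits/symbol


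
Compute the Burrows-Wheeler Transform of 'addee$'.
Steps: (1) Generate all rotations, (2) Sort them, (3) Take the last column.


Rotations (sorted):
  0: $addee -> last char: e
  1: addee$ -> last char: $
  2: ddee$a -> last char: a
  3: dee$ad -> last char: d
  4: e$adde -> last char: e
  5: ee$add -> last char: d


BWT = e$aded


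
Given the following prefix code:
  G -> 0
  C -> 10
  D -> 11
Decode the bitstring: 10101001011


Decoding step by step:
Bits 10 -> C
Bits 10 -> C
Bits 10 -> C
Bits 0 -> G
Bits 10 -> C
Bits 11 -> D


Decoded message: CCCGCD


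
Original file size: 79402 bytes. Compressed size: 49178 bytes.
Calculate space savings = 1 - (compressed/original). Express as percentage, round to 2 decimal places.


ratio = compressed/original = 49178/79402 = 0.619355
savings = 1 - ratio = 1 - 0.619355 = 0.380645
as a percentage: 0.380645 * 100 = 38.06%

Space savings = 1 - 49178/79402 = 38.06%


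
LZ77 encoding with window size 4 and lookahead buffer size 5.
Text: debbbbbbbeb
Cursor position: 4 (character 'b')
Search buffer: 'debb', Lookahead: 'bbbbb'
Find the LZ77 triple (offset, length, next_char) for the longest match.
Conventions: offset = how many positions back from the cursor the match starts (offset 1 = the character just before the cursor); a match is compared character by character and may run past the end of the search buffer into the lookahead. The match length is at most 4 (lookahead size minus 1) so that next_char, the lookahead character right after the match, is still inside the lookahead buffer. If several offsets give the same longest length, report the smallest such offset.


Try each offset into the search buffer:
  offset=1 (pos 3, char 'b'): match length 4
  offset=2 (pos 2, char 'b'): match length 4
  offset=3 (pos 1, char 'e'): match length 0
  offset=4 (pos 0, char 'd'): match length 0
Longest match has length 4, found at offsets 1, 2; take the smallest, offset 1.
next_char = character at position 4 + 4 = 8 -> 'b'

Best match: offset=1, length=4 (matching 'bbbb' starting at position 3)
LZ77 triple: (1, 4, 'b')


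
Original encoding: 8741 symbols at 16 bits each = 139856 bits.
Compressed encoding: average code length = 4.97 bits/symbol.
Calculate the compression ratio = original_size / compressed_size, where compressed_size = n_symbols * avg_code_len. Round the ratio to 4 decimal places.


original_size = n_symbols * orig_bits = 8741 * 16 = 139856 bits
compressed_size = n_symbols * avg_code_len = 8741 * 4.97 = 43442.77 bits
ratio = original_size / compressed_size = 139856 / 43442.77 = 3.2193

Compression ratio = 3.2193


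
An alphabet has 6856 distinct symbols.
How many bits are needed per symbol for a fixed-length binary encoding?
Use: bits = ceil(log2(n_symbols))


log2(6856) = 12.7432
Bracket: 2^12 = 4096 < 6856 <= 2^13 = 8192
So ceil(log2(6856)) = 13

bits = ceil(log2(6856)) = ceil(12.7432) = 13 bits


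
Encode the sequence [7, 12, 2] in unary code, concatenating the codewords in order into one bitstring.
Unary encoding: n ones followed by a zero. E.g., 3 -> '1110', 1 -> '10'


Encode each number as n ones followed by a terminating 0:
  7 -> 11111110 (8 bits)
  12 -> 1111111111110 (13 bits)
  2 -> 110 (3 bits)
Total length = 8 + 13 + 3 = 24 bits.

Unary([7, 12, 2]) = 111111101111111111110110 (24 bits)


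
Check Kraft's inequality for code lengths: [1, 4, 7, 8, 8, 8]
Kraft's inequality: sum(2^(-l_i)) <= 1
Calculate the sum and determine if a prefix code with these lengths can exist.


Sum = 2^(-1) + 2^(-4) + 2^(-7) + 2^(-8) + 2^(-8) + 2^(-8)
    = 0.5 + 0.0625 + 0.0078125 + 0.00390625 + 0.00390625 + 0.00390625
    = 149/256 = 0.58203125
Since 0.58203125 <= 1, Kraft's inequality IS satisfied.
A prefix code with these lengths CAN exist.

Kraft sum = 0.58203125. Satisfied.


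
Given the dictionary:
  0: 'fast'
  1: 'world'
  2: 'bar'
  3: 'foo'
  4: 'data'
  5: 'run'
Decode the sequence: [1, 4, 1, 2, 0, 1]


Look up each index in the dictionary:
  1 -> 'world'
  4 -> 'data'
  1 -> 'world'
  2 -> 'bar'
  0 -> 'fast'
  1 -> 'world'

Decoded: "world data world bar fast world"


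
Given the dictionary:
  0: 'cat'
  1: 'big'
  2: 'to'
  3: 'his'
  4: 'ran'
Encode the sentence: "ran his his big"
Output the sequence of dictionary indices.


Look up each word in the dictionary:
  'ran' -> 4
  'his' -> 3
  'his' -> 3
  'big' -> 1

Encoded: [4, 3, 3, 1]


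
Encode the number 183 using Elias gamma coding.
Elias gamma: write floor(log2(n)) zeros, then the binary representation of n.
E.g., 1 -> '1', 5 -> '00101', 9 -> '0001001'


num_bits = floor(log2(183)) + 1 = 8
leading_zeros = num_bits - 1 = 7
binary(183) = 10110111

Elias gamma(183) = '0000000' + '10110111' = 000000010110111 (15 bits)


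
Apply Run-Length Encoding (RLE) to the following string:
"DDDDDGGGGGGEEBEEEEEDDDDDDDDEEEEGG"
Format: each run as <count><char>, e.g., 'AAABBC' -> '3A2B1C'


Scanning runs left to right:
  i=0: run of 'D' x 5 -> '5D'
  i=5: run of 'G' x 6 -> '6G'
  i=11: run of 'E' x 2 -> '2E'
  i=13: run of 'B' x 1 -> '1B'
  i=14: run of 'E' x 5 -> '5E'
  i=19: run of 'D' x 8 -> '8D'
  i=27: run of 'E' x 4 -> '4E'
  i=31: run of 'G' x 2 -> '2G'

RLE = 5D6G2E1B5E8D4E2G


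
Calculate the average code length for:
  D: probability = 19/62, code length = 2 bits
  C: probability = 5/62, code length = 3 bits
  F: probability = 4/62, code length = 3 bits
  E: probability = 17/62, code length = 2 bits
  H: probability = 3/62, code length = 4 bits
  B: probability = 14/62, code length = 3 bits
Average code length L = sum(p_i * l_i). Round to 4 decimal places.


Weighted contributions p_i * l_i:
  D: (19/62) * 2 = 38/62
  C: (5/62) * 3 = 15/62
  F: (4/62) * 3 = 12/62
  E: (17/62) * 2 = 34/62
  H: (3/62) * 4 = 12/62
  B: (14/62) * 3 = 42/62
Sum = (38 + 15 + 12 + 34 + 12 + 42)/62 = 153/62

L = 153/62 = 2.4677 bits/symbol


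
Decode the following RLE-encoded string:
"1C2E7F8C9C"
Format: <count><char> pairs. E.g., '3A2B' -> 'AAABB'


Expanding each <count><char> pair:
  1C -> 'C'
  2E -> 'EE'
  7F -> 'FFFFFFF'
  8C -> 'CCCCCCCC'
  9C -> 'CCCCCCCCC'

Decoded = CEEFFFFFFFCCCCCCCCCCCCCCCCC


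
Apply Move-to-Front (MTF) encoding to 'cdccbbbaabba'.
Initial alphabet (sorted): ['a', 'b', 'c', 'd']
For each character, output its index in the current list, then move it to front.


MTF encoding:
'c': index 2 in ['a', 'b', 'c', 'd'] -> ['c', 'a', 'b', 'd']
'd': index 3 in ['c', 'a', 'b', 'd'] -> ['d', 'c', 'a', 'b']
'c': index 1 in ['d', 'c', 'a', 'b'] -> ['c', 'd', 'a', 'b']
'c': index 0 in ['c', 'd', 'a', 'b'] -> ['c', 'd', 'a', 'b']
'b': index 3 in ['c', 'd', 'a', 'b'] -> ['b', 'c', 'd', 'a']
'b': index 0 in ['b', 'c', 'd', 'a'] -> ['b', 'c', 'd', 'a']
'b': index 0 in ['b', 'c', 'd', 'a'] -> ['b', 'c', 'd', 'a']
'a': index 3 in ['b', 'c', 'd', 'a'] -> ['a', 'b', 'c', 'd']
'a': index 0 in ['a', 'b', 'c', 'd'] -> ['a', 'b', 'c', 'd']
'b': index 1 in ['a', 'b', 'c', 'd'] -> ['b', 'a', 'c', 'd']
'b': index 0 in ['b', 'a', 'c', 'd'] -> ['b', 'a', 'c', 'd']
'a': index 1 in ['b', 'a', 'c', 'd'] -> ['a', 'b', 'c', 'd']


Output: [2, 3, 1, 0, 3, 0, 0, 3, 0, 1, 0, 1]


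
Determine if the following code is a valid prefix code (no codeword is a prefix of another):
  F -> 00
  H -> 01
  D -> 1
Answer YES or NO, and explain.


Checking each pair (does one codeword prefix another?):
  F='00' vs H='01': no prefix
  F='00' vs D='1': no prefix
  H='01' vs F='00': no prefix
  H='01' vs D='1': no prefix
  D='1' vs F='00': no prefix
  D='1' vs H='01': no prefix
No violation found over all pairs.

YES -- this is a valid prefix code. No codeword is a prefix of any other codeword.


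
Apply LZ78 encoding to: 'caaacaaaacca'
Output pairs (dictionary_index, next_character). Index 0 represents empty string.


LZ78 encoding steps:
Dictionary: {0: ''}
Step 1: w='' (idx 0), next='c' -> output (0, 'c'), add 'c' as idx 1
Step 2: w='' (idx 0), next='a' -> output (0, 'a'), add 'a' as idx 2
Step 3: w='a' (idx 2), next='a' -> output (2, 'a'), add 'aa' as idx 3
Step 4: w='c' (idx 1), next='a' -> output (1, 'a'), add 'ca' as idx 4
Step 5: w='aa' (idx 3), next='a' -> output (3, 'a'), add 'aaa' as idx 5
Step 6: w='c' (idx 1), next='c' -> output (1, 'c'), add 'cc' as idx 6
Step 7: w='a' (idx 2), end of input -> output (2, '')


Encoded: [(0, 'c'), (0, 'a'), (2, 'a'), (1, 'a'), (3, 'a'), (1, 'c'), (2, '')]


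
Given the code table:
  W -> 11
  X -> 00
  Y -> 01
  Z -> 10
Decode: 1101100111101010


Decoding:
11 -> W
01 -> Y
10 -> Z
01 -> Y
11 -> W
10 -> Z
10 -> Z
10 -> Z


Result: WYZYWZZZ


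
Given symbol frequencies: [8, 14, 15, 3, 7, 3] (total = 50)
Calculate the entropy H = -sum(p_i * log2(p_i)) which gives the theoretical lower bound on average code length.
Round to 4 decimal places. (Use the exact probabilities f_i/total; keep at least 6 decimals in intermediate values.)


Per-symbol terms -p_i * log2(p_i) with p_i = f_i/50:
  p = 8/50 = 0.160000: log2(p) = -2.643856, -p*log2(p) = 0.423017
  p = 14/50 = 0.280000: log2(p) = -1.836501, -p*log2(p) = 0.514220
  p = 15/50 = 0.300000: log2(p) = -1.736966, -p*log2(p) = 0.521090
  p = 3/50 = 0.060000: log2(p) = -4.058894, -p*log2(p) = 0.243534
  p = 7/50 = 0.140000: log2(p) = -2.836501, -p*log2(p) = 0.397110
  p = 3/50 = 0.060000: log2(p) = -4.058894, -p*log2(p) = 0.243534
H = 0.423017 + 0.514220 + 0.521090 + 0.243534 + 0.397110 + 0.243534 = 2.342505

H = 2.3425 bits/symbol


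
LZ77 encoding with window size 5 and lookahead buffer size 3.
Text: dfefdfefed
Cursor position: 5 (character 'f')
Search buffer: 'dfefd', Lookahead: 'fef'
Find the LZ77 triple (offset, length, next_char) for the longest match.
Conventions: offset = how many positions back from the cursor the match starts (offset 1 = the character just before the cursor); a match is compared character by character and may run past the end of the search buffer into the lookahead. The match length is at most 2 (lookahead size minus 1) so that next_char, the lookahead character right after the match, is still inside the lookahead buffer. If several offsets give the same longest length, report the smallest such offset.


Try each offset into the search buffer:
  offset=1 (pos 4, char 'd'): match length 0
  offset=2 (pos 3, char 'f'): match length 1
  offset=3 (pos 2, char 'e'): match length 0
  offset=4 (pos 1, char 'f'): match length 2
  offset=5 (pos 0, char 'd'): match length 0
Longest match has length 2 at offset 4.
next_char = character at position 5 + 2 = 7 -> 'f'

Best match: offset=4, length=2 (matching 'fe' starting at position 1)
LZ77 triple: (4, 2, 'f')


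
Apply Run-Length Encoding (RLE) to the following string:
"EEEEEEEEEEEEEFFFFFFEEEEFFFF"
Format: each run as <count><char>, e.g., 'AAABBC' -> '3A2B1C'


Scanning runs left to right:
  i=0: run of 'E' x 13 -> '13E'
  i=13: run of 'F' x 6 -> '6F'
  i=19: run of 'E' x 4 -> '4E'
  i=23: run of 'F' x 4 -> '4F'

RLE = 13E6F4E4F


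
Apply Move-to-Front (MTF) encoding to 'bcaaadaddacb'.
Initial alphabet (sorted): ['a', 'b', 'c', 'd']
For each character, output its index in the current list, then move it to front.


MTF encoding:
'b': index 1 in ['a', 'b', 'c', 'd'] -> ['b', 'a', 'c', 'd']
'c': index 2 in ['b', 'a', 'c', 'd'] -> ['c', 'b', 'a', 'd']
'a': index 2 in ['c', 'b', 'a', 'd'] -> ['a', 'c', 'b', 'd']
'a': index 0 in ['a', 'c', 'b', 'd'] -> ['a', 'c', 'b', 'd']
'a': index 0 in ['a', 'c', 'b', 'd'] -> ['a', 'c', 'b', 'd']
'd': index 3 in ['a', 'c', 'b', 'd'] -> ['d', 'a', 'c', 'b']
'a': index 1 in ['d', 'a', 'c', 'b'] -> ['a', 'd', 'c', 'b']
'd': index 1 in ['a', 'd', 'c', 'b'] -> ['d', 'a', 'c', 'b']
'd': index 0 in ['d', 'a', 'c', 'b'] -> ['d', 'a', 'c', 'b']
'a': index 1 in ['d', 'a', 'c', 'b'] -> ['a', 'd', 'c', 'b']
'c': index 2 in ['a', 'd', 'c', 'b'] -> ['c', 'a', 'd', 'b']
'b': index 3 in ['c', 'a', 'd', 'b'] -> ['b', 'c', 'a', 'd']


Output: [1, 2, 2, 0, 0, 3, 1, 1, 0, 1, 2, 3]


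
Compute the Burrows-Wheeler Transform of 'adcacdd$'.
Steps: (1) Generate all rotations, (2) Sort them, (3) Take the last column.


Rotations (sorted):
  0: $adcacdd -> last char: d
  1: acdd$adc -> last char: c
  2: adcacdd$ -> last char: $
  3: cacdd$ad -> last char: d
  4: cdd$adca -> last char: a
  5: d$adcacd -> last char: d
  6: dcacdd$a -> last char: a
  7: dd$adcac -> last char: c


BWT = dc$dadac


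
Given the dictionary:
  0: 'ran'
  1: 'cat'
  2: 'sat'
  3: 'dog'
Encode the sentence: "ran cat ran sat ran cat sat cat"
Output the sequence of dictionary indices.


Look up each word in the dictionary:
  'ran' -> 0
  'cat' -> 1
  'ran' -> 0
  'sat' -> 2
  'ran' -> 0
  'cat' -> 1
  'sat' -> 2
  'cat' -> 1

Encoded: [0, 1, 0, 2, 0, 1, 2, 1]


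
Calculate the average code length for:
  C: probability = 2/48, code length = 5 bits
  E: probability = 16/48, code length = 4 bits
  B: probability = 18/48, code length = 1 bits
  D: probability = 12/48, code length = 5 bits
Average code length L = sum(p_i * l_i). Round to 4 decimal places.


Weighted contributions p_i * l_i:
  C: (2/48) * 5 = 10/48
  E: (16/48) * 4 = 64/48
  B: (18/48) * 1 = 18/48
  D: (12/48) * 5 = 60/48
Sum = (10 + 64 + 18 + 60)/48 = 152/48

L = 152/48 = 3.1667 bits/symbol


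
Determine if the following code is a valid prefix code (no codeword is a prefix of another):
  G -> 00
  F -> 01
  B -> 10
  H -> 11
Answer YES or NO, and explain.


Checking each pair (does one codeword prefix another?):
  G='00' vs F='01': no prefix
  G='00' vs B='10': no prefix
  G='00' vs H='11': no prefix
  F='01' vs G='00': no prefix
  F='01' vs B='10': no prefix
  F='01' vs H='11': no prefix
  B='10' vs G='00': no prefix
  B='10' vs F='01': no prefix
  B='10' vs H='11': no prefix
  H='11' vs G='00': no prefix
  H='11' vs F='01': no prefix
  H='11' vs B='10': no prefix
No violation found over all pairs.

YES -- this is a valid prefix code. No codeword is a prefix of any other codeword.


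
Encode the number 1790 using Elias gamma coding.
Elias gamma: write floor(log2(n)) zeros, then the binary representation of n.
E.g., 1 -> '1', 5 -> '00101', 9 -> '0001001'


num_bits = floor(log2(1790)) + 1 = 11
leading_zeros = num_bits - 1 = 10
binary(1790) = 11011111110

Elias gamma(1790) = '0000000000' + '11011111110' = 000000000011011111110 (21 bits)


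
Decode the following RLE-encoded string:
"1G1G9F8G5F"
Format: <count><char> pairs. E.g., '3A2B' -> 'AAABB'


Expanding each <count><char> pair:
  1G -> 'G'
  1G -> 'G'
  9F -> 'FFFFFFFFF'
  8G -> 'GGGGGGGG'
  5F -> 'FFFFF'

Decoded = GGFFFFFFFFFGGGGGGGGFFFFF


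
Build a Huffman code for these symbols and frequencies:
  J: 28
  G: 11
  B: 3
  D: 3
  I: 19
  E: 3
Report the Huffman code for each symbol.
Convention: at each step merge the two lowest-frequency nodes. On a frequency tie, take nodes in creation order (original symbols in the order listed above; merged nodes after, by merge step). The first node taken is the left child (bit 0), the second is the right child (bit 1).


Huffman tree construction:
Step 1: Merge B(3) + D(3) = 6
Step 2: Merge E(3) + (B+D)(6) = 9
Step 3: Merge (E+(B+D))(9) + G(11) = 20
Step 4: Merge I(19) + ((E+(B+D))+G)(20) = 39
Step 5: Merge J(28) + (I+((E+(B+D))+G))(39) = 67
Read each symbol's code off the tree from the root (left child = 0, right child = 1).

Codes:
  J: 0 (length 1)
  G: 111 (length 3)
  B: 11010 (length 5)
  D: 11011 (length 5)
  I: 10 (length 2)
  E: 1100 (length 4)
Average code length: 141/67 = 2.1045 bits/symbol


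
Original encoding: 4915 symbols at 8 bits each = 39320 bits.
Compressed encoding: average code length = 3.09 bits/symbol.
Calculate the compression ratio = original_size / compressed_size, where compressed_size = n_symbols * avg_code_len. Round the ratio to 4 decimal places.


original_size = n_symbols * orig_bits = 4915 * 8 = 39320 bits
compressed_size = n_symbols * avg_code_len = 4915 * 3.09 = 15187.35 bits
ratio = original_size / compressed_size = 39320 / 15187.35 = 2.589

Compression ratio = 2.589


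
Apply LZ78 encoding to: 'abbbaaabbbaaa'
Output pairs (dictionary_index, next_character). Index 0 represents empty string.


LZ78 encoding steps:
Dictionary: {0: ''}
Step 1: w='' (idx 0), next='a' -> output (0, 'a'), add 'a' as idx 1
Step 2: w='' (idx 0), next='b' -> output (0, 'b'), add 'b' as idx 2
Step 3: w='b' (idx 2), next='b' -> output (2, 'b'), add 'bb' as idx 3
Step 4: w='a' (idx 1), next='a' -> output (1, 'a'), add 'aa' as idx 4
Step 5: w='a' (idx 1), next='b' -> output (1, 'b'), add 'ab' as idx 5
Step 6: w='bb' (idx 3), next='a' -> output (3, 'a'), add 'bba' as idx 6
Step 7: w='aa' (idx 4), end of input -> output (4, '')


Encoded: [(0, 'a'), (0, 'b'), (2, 'b'), (1, 'a'), (1, 'b'), (3, 'a'), (4, '')]


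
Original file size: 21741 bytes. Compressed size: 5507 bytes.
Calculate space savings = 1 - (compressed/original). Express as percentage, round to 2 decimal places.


ratio = compressed/original = 5507/21741 = 0.2533
savings = 1 - ratio = 1 - 0.2533 = 0.7467
as a percentage: 0.7467 * 100 = 74.67%

Space savings = 1 - 5507/21741 = 74.67%


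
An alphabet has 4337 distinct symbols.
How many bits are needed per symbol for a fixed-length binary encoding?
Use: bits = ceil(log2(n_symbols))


log2(4337) = 12.0825
Bracket: 2^12 = 4096 < 4337 <= 2^13 = 8192
So ceil(log2(4337)) = 13

bits = ceil(log2(4337)) = ceil(12.0825) = 13 bits


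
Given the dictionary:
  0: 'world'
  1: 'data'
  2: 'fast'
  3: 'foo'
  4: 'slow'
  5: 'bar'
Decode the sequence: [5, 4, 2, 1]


Look up each index in the dictionary:
  5 -> 'bar'
  4 -> 'slow'
  2 -> 'fast'
  1 -> 'data'

Decoded: "bar slow fast data"


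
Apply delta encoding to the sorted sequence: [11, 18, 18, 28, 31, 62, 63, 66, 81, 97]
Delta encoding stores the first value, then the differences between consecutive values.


First value: 11
Deltas:
  18 - 11 = 7
  18 - 18 = 0
  28 - 18 = 10
  31 - 28 = 3
  62 - 31 = 31
  63 - 62 = 1
  66 - 63 = 3
  81 - 66 = 15
  97 - 81 = 16


Delta encoded: [11, 7, 0, 10, 3, 31, 1, 3, 15, 16]


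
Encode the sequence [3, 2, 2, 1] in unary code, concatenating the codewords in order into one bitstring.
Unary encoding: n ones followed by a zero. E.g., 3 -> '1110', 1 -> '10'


Encode each number as n ones followed by a terminating 0:
  3 -> 1110 (4 bits)
  2 -> 110 (3 bits)
  2 -> 110 (3 bits)
  1 -> 10 (2 bits)
Total length = 4 + 3 + 3 + 2 = 12 bits.

Unary([3, 2, 2, 1]) = 111011011010 (12 bits)


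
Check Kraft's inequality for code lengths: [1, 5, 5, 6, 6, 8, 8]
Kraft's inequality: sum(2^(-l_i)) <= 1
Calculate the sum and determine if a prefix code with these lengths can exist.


Sum = 2^(-1) + 2^(-5) + 2^(-5) + 2^(-6) + 2^(-6) + 2^(-8) + 2^(-8)
    = 0.5 + 0.03125 + 0.03125 + 0.015625 + 0.015625 + 0.00390625 + 0.00390625
    = 154/256 = 0.6015625
Since 0.6015625 <= 1, Kraft's inequality IS satisfied.
A prefix code with these lengths CAN exist.

Kraft sum = 0.6015625. Satisfied.


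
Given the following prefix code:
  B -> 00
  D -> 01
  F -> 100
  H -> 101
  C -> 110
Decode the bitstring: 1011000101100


Decoding step by step:
Bits 101 -> H
Bits 100 -> F
Bits 01 -> D
Bits 01 -> D
Bits 100 -> F


Decoded message: HFDDF


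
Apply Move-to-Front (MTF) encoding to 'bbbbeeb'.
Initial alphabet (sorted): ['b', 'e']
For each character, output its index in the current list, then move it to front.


MTF encoding:
'b': index 0 in ['b', 'e'] -> ['b', 'e']
'b': index 0 in ['b', 'e'] -> ['b', 'e']
'b': index 0 in ['b', 'e'] -> ['b', 'e']
'b': index 0 in ['b', 'e'] -> ['b', 'e']
'e': index 1 in ['b', 'e'] -> ['e', 'b']
'e': index 0 in ['e', 'b'] -> ['e', 'b']
'b': index 1 in ['e', 'b'] -> ['b', 'e']


Output: [0, 0, 0, 0, 1, 0, 1]


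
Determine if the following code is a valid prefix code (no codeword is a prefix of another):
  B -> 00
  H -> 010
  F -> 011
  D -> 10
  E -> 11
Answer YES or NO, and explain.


Checking each pair (does one codeword prefix another?):
  B='00' vs H='010': no prefix
  B='00' vs F='011': no prefix
  B='00' vs D='10': no prefix
  B='00' vs E='11': no prefix
  H='010' vs B='00': no prefix
  H='010' vs F='011': no prefix
  H='010' vs D='10': no prefix
  H='010' vs E='11': no prefix
  F='011' vs B='00': no prefix
  F='011' vs H='010': no prefix
  F='011' vs D='10': no prefix
  F='011' vs E='11': no prefix
  D='10' vs B='00': no prefix
  D='10' vs H='010': no prefix
  D='10' vs F='011': no prefix
  D='10' vs E='11': no prefix
  E='11' vs B='00': no prefix
  E='11' vs H='010': no prefix
  E='11' vs F='011': no prefix
  E='11' vs D='10': no prefix
No violation found over all pairs.

YES -- this is a valid prefix code. No codeword is a prefix of any other codeword.


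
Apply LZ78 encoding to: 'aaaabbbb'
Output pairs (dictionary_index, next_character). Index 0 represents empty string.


LZ78 encoding steps:
Dictionary: {0: ''}
Step 1: w='' (idx 0), next='a' -> output (0, 'a'), add 'a' as idx 1
Step 2: w='a' (idx 1), next='a' -> output (1, 'a'), add 'aa' as idx 2
Step 3: w='a' (idx 1), next='b' -> output (1, 'b'), add 'ab' as idx 3
Step 4: w='' (idx 0), next='b' -> output (0, 'b'), add 'b' as idx 4
Step 5: w='b' (idx 4), next='b' -> output (4, 'b'), add 'bb' as idx 5


Encoded: [(0, 'a'), (1, 'a'), (1, 'b'), (0, 'b'), (4, 'b')]


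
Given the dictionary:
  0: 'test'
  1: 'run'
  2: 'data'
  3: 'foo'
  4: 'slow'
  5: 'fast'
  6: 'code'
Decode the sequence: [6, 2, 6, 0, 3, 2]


Look up each index in the dictionary:
  6 -> 'code'
  2 -> 'data'
  6 -> 'code'
  0 -> 'test'
  3 -> 'foo'
  2 -> 'data'

Decoded: "code data code test foo data"


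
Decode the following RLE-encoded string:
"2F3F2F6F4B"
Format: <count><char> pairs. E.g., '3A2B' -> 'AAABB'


Expanding each <count><char> pair:
  2F -> 'FF'
  3F -> 'FFF'
  2F -> 'FF'
  6F -> 'FFFFFF'
  4B -> 'BBBB'

Decoded = FFFFFFFFFFFFFBBBB


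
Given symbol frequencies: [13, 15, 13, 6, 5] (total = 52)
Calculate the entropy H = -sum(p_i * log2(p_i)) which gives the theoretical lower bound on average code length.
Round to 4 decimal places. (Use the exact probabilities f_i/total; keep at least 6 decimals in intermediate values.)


Per-symbol terms -p_i * log2(p_i) with p_i = f_i/52:
  p = 13/52 = 0.250000: log2(p) = -2.000000, -p*log2(p) = 0.500000
  p = 15/52 = 0.288462: log2(p) = -1.793549, -p*log2(p) = 0.517370
  p = 13/52 = 0.250000: log2(p) = -2.000000, -p*log2(p) = 0.500000
  p = 6/52 = 0.115385: log2(p) = -3.115477, -p*log2(p) = 0.359478
  p = 5/52 = 0.096154: log2(p) = -3.378512, -p*log2(p) = 0.324857
H = 0.500000 + 0.517370 + 0.500000 + 0.359478 + 0.324857 = 2.201705

H = 2.2017 bits/symbol


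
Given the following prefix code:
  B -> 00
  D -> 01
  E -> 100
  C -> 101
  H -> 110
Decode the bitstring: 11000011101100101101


Decoding step by step:
Bits 110 -> H
Bits 00 -> B
Bits 01 -> D
Bits 110 -> H
Bits 110 -> H
Bits 01 -> D
Bits 01 -> D
Bits 101 -> C


Decoded message: HBDHHDDC


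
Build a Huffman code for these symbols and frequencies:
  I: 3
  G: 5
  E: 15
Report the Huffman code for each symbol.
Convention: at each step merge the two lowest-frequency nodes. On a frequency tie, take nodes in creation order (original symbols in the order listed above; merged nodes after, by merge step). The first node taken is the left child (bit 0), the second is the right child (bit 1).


Huffman tree construction:
Step 1: Merge I(3) + G(5) = 8
Step 2: Merge (I+G)(8) + E(15) = 23
Read each symbol's code off the tree from the root (left child = 0, right child = 1).

Codes:
  I: 00 (length 2)
  G: 01 (length 2)
  E: 1 (length 1)
Average code length: 31/23 = 1.3478 bits/symbol


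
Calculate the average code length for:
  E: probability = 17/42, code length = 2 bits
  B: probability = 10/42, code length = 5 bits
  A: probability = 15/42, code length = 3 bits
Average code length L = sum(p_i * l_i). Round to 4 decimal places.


Weighted contributions p_i * l_i:
  E: (17/42) * 2 = 34/42
  B: (10/42) * 5 = 50/42
  A: (15/42) * 3 = 45/42
Sum = (34 + 50 + 45)/42 = 129/42

L = 129/42 = 3.0714 bits/symbol


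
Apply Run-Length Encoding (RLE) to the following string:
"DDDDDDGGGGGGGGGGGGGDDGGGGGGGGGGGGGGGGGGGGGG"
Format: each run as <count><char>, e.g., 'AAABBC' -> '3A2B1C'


Scanning runs left to right:
  i=0: run of 'D' x 6 -> '6D'
  i=6: run of 'G' x 13 -> '13G'
  i=19: run of 'D' x 2 -> '2D'
  i=21: run of 'G' x 22 -> '22G'

RLE = 6D13G2D22G


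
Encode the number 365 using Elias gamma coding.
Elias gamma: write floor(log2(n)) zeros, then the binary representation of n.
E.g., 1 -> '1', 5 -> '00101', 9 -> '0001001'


num_bits = floor(log2(365)) + 1 = 9
leading_zeros = num_bits - 1 = 8
binary(365) = 101101101

Elias gamma(365) = '00000000' + '101101101' = 00000000101101101 (17 bits)


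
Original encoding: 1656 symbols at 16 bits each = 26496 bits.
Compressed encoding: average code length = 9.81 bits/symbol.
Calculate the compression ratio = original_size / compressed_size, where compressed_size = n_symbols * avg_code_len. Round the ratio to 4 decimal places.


original_size = n_symbols * orig_bits = 1656 * 16 = 26496 bits
compressed_size = n_symbols * avg_code_len = 1656 * 9.81 = 16245.36 bits
ratio = original_size / compressed_size = 26496 / 16245.36 = 1.631

Compression ratio = 1.631


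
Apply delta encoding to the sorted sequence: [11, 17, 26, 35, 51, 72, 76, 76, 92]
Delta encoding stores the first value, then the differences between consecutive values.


First value: 11
Deltas:
  17 - 11 = 6
  26 - 17 = 9
  35 - 26 = 9
  51 - 35 = 16
  72 - 51 = 21
  76 - 72 = 4
  76 - 76 = 0
  92 - 76 = 16


Delta encoded: [11, 6, 9, 9, 16, 21, 4, 0, 16]


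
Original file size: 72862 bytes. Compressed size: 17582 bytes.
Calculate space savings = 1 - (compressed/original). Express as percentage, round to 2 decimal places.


ratio = compressed/original = 17582/72862 = 0.241305
savings = 1 - ratio = 1 - 0.241305 = 0.758695
as a percentage: 0.758695 * 100 = 75.87%

Space savings = 1 - 17582/72862 = 75.87%


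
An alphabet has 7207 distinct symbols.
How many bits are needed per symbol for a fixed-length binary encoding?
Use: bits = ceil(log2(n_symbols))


log2(7207) = 12.8152
Bracket: 2^12 = 4096 < 7207 <= 2^13 = 8192
So ceil(log2(7207)) = 13

bits = ceil(log2(7207)) = ceil(12.8152) = 13 bits


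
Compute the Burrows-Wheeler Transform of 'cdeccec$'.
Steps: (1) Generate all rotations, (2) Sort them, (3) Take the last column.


Rotations (sorted):
  0: $cdeccec -> last char: c
  1: c$cdecce -> last char: e
  2: ccec$cde -> last char: e
  3: cdeccec$ -> last char: $
  4: cec$cdec -> last char: c
  5: deccec$c -> last char: c
  6: ec$cdecc -> last char: c
  7: eccec$cd -> last char: d


BWT = cee$cccd


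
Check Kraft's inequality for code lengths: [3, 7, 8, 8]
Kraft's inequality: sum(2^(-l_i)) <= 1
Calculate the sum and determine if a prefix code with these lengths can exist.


Sum = 2^(-3) + 2^(-7) + 2^(-8) + 2^(-8)
    = 0.125 + 0.0078125 + 0.00390625 + 0.00390625
    = 36/256 = 0.140625
Since 0.140625 <= 1, Kraft's inequality IS satisfied.
A prefix code with these lengths CAN exist.

Kraft sum = 0.140625. Satisfied.


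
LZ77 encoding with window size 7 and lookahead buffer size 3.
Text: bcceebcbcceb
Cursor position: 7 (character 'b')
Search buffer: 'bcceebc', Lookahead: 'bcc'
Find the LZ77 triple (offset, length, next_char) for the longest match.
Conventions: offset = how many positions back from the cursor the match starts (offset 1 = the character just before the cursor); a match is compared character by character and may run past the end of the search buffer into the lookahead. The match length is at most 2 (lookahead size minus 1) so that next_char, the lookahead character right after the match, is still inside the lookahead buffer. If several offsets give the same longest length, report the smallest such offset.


Try each offset into the search buffer:
  offset=1 (pos 6, char 'c'): match length 0
  offset=2 (pos 5, char 'b'): match length 2
  offset=3 (pos 4, char 'e'): match length 0
  offset=4 (pos 3, char 'e'): match length 0
  offset=5 (pos 2, char 'c'): match length 0
  offset=6 (pos 1, char 'c'): match length 0
  offset=7 (pos 0, char 'b'): match length 2
Longest match has length 2, found at offsets 2, 7; take the smallest, offset 2.
next_char = character at position 7 + 2 = 9 -> 'c'

Best match: offset=2, length=2 (matching 'bc' starting at position 5)
LZ77 triple: (2, 2, 'c')


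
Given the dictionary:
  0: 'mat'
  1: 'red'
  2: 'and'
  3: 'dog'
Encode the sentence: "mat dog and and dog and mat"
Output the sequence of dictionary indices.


Look up each word in the dictionary:
  'mat' -> 0
  'dog' -> 3
  'and' -> 2
  'and' -> 2
  'dog' -> 3
  'and' -> 2
  'mat' -> 0

Encoded: [0, 3, 2, 2, 3, 2, 0]


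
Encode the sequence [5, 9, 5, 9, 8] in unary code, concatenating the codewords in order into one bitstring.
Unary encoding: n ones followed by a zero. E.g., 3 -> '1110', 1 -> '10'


Encode each number as n ones followed by a terminating 0:
  5 -> 111110 (6 bits)
  9 -> 1111111110 (10 bits)
  5 -> 111110 (6 bits)
  9 -> 1111111110 (10 bits)
  8 -> 111111110 (9 bits)
Total length = 6 + 10 + 6 + 10 + 9 = 41 bits.

Unary([5, 9, 5, 9, 8]) = 11111011111111101111101111111110111111110 (41 bits)
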